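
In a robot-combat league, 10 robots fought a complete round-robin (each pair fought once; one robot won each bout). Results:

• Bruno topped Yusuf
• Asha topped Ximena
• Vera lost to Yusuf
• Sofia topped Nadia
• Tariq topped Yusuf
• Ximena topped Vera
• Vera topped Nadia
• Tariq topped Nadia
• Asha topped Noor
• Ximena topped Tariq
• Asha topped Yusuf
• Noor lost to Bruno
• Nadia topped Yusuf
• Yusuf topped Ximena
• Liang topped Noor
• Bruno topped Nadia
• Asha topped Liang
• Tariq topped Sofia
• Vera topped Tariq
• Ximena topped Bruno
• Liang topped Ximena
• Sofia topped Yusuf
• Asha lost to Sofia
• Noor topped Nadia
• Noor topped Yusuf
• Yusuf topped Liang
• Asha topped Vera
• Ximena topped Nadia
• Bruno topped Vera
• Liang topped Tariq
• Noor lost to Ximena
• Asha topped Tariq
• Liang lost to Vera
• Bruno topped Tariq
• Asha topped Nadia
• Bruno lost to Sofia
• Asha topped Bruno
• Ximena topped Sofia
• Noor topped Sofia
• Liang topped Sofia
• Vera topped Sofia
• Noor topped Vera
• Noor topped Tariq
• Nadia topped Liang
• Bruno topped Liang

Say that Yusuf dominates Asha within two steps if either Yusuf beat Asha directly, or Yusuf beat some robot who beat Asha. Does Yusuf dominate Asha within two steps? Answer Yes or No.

Yusuf did not beat Asha directly.
Yusuf beat Ximena, Liang, Vera, but each of them lost to Asha. No two-step path.

No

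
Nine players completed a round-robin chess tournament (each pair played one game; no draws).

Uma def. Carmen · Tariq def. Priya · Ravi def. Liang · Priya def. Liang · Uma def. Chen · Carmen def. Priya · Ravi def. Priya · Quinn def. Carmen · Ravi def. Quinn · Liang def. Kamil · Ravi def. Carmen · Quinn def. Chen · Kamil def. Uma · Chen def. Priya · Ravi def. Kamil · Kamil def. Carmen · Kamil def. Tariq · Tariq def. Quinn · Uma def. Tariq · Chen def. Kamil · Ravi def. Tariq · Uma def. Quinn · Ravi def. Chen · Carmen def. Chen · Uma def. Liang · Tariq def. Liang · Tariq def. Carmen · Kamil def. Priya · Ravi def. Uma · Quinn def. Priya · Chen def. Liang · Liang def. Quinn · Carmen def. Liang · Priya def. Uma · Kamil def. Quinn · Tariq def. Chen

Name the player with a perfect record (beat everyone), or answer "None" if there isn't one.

Ravi

Ravi has 8 wins out of 8 opponents — a perfect record.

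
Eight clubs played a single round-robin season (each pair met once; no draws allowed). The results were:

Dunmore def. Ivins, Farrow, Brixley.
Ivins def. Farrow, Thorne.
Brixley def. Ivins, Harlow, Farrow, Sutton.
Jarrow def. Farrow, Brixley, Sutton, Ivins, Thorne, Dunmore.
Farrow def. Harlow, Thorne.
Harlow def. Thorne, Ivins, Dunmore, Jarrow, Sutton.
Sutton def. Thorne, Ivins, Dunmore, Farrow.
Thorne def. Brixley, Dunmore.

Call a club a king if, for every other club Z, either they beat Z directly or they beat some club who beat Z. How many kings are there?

Sutton cannot reach Jarrow in two steps.
Farrow reaches everyone (king).
Harlow reaches everyone (king).
Dunmore cannot reach Jarrow in two steps.
Jarrow reaches everyone (king).
Brixley reaches everyone (king).
Thorne cannot reach Jarrow in two steps.
Ivins cannot reach Sutton, Jarrow in two steps.
Kings: Farrow, Harlow, Jarrow, Brixley — 4.

4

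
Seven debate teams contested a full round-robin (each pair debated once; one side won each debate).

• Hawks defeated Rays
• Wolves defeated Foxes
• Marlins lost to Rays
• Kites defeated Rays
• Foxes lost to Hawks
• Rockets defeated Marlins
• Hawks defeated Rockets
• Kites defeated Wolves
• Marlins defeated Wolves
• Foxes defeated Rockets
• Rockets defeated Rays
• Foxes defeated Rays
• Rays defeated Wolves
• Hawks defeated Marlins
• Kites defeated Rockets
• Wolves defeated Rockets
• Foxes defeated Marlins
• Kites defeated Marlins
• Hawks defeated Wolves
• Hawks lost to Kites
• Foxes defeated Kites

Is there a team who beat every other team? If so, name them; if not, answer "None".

Highest win total is Kites with 5 (out of 6 possible).
Kites lost to Foxes, so no team went undefeated.

None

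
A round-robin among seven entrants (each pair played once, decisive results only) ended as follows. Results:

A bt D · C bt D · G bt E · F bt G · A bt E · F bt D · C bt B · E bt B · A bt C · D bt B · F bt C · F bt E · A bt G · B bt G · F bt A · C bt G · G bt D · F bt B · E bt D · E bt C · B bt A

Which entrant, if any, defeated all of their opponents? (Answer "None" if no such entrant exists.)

F has 6 wins out of 6 opponents — a perfect record.

F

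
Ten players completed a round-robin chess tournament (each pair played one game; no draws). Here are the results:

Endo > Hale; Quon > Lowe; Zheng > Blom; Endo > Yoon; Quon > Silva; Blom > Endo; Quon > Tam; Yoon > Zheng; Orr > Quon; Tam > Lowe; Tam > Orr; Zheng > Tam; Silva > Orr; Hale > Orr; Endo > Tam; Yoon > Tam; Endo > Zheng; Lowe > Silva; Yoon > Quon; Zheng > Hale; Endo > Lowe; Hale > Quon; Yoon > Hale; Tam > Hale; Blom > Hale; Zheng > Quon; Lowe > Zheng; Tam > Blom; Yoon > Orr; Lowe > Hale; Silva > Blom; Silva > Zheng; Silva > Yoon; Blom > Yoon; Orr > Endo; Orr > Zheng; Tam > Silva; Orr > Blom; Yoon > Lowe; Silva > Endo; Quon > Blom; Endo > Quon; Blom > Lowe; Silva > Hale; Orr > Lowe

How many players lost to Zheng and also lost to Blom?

1

Zheng beat: Blom, Quon, Hale, Tam.
Blom beat: Yoon, Endo, Hale, Lowe.
Both beat: Hale — 1.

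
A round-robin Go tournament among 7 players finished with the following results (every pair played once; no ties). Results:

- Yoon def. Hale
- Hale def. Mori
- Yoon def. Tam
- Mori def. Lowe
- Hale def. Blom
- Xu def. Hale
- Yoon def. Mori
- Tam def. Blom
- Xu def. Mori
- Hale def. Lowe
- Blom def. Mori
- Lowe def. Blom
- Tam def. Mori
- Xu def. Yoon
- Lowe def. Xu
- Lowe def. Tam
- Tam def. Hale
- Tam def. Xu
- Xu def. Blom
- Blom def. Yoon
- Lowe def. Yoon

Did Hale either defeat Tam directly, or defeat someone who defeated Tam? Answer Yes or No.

Hale did not beat Tam directly.
Hale beat Lowe, Blom, Mori. Of those, Lowe beat Tam.

Yes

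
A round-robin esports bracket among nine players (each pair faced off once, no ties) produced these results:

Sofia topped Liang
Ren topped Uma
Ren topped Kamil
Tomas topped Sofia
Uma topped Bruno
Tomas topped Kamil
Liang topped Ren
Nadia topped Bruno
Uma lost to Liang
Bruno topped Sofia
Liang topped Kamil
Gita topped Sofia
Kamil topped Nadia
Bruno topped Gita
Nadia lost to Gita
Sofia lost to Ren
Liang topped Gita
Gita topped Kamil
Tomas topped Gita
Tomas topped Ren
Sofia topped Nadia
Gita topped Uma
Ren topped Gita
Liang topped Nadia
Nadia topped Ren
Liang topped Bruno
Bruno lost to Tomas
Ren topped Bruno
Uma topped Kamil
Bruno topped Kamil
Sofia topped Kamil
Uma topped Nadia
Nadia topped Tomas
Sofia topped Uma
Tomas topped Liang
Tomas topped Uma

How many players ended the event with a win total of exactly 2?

Win totals: Liang 6, Ren 5, Tomas 7, Uma 3, Gita 4, Nadia 3, Bruno 3, Kamil 1, Sofia 4.
No player has exactly 2 wins.

0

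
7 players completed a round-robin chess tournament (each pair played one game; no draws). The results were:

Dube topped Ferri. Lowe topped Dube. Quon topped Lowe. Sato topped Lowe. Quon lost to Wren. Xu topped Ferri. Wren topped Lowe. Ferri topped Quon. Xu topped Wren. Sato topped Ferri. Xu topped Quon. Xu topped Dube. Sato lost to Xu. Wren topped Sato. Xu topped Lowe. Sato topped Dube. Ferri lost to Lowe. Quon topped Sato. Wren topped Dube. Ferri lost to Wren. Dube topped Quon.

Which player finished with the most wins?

Xu

Win totals: Wren 5, Ferri 1, Dube 2, Quon 2, Sato 3, Xu 6, Lowe 2.
Xu leads with 6 wins (next highest: 5).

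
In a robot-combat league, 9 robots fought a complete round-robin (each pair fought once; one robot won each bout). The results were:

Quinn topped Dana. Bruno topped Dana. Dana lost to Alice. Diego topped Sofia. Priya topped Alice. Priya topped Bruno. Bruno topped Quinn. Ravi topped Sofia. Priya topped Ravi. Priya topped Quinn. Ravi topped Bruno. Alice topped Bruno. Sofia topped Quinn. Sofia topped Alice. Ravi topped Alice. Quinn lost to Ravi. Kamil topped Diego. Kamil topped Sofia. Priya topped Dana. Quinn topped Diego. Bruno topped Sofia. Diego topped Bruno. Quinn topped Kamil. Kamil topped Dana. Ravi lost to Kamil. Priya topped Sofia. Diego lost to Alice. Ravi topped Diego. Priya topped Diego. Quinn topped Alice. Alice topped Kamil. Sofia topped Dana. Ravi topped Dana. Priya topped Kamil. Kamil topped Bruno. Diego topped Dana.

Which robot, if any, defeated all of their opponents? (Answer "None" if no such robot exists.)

Priya has 8 wins out of 8 opponents — a perfect record.

Priya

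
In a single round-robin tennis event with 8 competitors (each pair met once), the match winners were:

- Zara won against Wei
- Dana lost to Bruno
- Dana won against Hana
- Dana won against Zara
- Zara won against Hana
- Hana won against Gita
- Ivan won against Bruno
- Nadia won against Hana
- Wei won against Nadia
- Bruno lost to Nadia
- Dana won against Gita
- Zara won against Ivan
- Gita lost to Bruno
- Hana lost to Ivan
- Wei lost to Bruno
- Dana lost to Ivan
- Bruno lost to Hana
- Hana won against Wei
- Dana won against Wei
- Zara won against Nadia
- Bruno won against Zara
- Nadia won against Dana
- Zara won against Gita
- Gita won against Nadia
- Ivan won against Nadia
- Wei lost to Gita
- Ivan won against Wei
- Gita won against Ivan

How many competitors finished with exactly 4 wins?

Win totals: Zara 5, Nadia 3, Gita 3, Hana 3, Dana 4, Wei 1, Ivan 5, Bruno 4.
Exactly 4: Dana, Bruno — 2 competitors.

2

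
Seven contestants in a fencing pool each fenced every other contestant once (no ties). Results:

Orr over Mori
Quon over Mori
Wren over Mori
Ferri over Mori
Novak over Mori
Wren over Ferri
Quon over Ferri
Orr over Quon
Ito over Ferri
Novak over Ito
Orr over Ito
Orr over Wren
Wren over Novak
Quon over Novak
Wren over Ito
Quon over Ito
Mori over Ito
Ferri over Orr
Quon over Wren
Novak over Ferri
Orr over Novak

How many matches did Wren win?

Wren's results: beat Mori, Ito, Novak, Ferri; lost to Quon, Orr.
That is 4 wins.

4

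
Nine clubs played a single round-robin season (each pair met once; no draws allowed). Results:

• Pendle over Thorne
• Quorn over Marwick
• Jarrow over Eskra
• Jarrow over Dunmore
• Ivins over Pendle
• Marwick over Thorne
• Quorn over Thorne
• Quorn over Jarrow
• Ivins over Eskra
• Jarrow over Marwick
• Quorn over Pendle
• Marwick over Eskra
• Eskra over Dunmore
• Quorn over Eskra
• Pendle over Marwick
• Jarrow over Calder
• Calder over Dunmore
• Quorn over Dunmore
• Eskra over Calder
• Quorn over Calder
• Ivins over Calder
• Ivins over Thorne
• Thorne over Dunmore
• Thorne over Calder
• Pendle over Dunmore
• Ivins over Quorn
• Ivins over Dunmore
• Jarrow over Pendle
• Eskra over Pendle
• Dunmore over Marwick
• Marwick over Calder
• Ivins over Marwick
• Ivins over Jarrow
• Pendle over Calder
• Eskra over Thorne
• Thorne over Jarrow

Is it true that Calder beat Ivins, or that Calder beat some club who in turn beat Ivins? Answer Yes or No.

Calder did not beat Ivins directly.
Calder beat Dunmore, but each of them lost to Ivins. No two-step path.

No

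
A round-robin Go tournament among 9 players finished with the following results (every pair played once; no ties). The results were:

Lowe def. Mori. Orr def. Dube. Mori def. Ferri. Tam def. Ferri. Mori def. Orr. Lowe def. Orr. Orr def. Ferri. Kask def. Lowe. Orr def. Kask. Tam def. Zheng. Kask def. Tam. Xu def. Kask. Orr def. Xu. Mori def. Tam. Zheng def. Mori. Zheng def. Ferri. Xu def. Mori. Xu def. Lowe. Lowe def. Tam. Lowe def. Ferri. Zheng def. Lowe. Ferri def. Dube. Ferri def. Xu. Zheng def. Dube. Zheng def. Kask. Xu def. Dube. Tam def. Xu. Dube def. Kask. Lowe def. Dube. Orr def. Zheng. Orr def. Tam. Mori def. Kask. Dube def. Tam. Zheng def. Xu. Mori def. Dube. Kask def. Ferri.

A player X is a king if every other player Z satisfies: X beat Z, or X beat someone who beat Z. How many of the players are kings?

5

Orr reaches everyone (king).
Tam cannot reach Orr in two steps.
Lowe reaches everyone (king).
Zheng reaches everyone (king).
Ferri cannot reach Orr, Zheng in two steps.
Dube cannot reach Orr, Mori in two steps.
Kask reaches everyone (king).
Xu cannot reach Zheng in two steps.
Mori reaches everyone (king).
Kings: Orr, Lowe, Zheng, Kask, Mori — 5.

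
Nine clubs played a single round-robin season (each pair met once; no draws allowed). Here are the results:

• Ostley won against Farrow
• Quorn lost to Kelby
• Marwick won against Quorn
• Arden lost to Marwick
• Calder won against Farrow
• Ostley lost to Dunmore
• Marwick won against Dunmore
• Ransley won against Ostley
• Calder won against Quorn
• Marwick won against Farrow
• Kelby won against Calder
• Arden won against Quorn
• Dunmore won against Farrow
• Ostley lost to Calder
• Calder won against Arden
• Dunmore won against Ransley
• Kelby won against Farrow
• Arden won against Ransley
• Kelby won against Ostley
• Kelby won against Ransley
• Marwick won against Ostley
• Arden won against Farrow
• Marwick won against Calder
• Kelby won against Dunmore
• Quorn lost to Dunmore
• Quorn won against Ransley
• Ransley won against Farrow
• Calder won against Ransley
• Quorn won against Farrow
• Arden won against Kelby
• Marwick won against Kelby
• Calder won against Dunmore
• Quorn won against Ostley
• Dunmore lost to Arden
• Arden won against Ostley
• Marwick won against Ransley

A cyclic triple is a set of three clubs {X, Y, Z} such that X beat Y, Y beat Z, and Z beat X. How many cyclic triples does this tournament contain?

Win totals: Kelby 6, Quorn 3, Ostley 1, Dunmore 4, Marwick 8, Ransley 2, Farrow 0, Arden 6, Calder 6.
A club with w wins dominates both others in C(w,2) triples; summing gives 15 + 3 + 0 + 6 + 28 + 1 + 0 + 15 + 15 = 83 transitive triples.
Total triples C(9,3) = 84, so cyclic triples = 84 − 83 = 1.

1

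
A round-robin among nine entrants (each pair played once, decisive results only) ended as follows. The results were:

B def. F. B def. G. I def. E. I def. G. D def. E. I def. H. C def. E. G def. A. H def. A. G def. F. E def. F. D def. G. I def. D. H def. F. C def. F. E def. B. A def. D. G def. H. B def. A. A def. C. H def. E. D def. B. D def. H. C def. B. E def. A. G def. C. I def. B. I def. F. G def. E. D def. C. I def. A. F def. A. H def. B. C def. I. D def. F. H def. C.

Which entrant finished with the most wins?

I

Win totals: A 2, B 3, C 4, D 6, E 3, F 1, G 5, H 5, I 7.
I leads with 7 wins (next highest: 6).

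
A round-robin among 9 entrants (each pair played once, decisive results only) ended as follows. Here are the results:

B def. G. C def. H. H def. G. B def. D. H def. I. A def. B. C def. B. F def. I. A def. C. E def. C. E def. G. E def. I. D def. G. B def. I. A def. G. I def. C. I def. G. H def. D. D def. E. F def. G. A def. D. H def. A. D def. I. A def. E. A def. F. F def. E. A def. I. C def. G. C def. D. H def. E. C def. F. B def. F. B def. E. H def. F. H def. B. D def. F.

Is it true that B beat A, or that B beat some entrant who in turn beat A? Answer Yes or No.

No

B did not beat A directly.
B beat D, E, F, G, I, but each of them lost to A. No two-step path.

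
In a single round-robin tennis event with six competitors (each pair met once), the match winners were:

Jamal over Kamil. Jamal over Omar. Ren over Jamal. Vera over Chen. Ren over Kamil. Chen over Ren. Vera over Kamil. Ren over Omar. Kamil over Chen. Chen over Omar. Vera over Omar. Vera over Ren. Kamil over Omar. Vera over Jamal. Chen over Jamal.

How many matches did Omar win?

0

Omar's results: beat no one; lost to Vera, Kamil, Ren, Jamal, Chen.
That is 0 wins.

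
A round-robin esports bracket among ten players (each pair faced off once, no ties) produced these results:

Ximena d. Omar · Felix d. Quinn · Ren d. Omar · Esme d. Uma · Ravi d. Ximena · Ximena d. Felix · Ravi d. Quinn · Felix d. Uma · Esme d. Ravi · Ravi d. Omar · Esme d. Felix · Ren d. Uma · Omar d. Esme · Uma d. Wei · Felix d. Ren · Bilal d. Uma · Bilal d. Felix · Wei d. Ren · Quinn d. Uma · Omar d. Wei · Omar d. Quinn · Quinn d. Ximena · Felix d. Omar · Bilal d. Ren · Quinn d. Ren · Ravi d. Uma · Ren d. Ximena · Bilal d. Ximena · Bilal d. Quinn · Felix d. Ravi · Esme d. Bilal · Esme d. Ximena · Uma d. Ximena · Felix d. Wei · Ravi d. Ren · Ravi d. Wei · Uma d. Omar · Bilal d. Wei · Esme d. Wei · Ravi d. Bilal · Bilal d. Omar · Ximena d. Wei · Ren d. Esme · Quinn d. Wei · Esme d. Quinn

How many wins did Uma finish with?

3

Uma's results: beat Wei, Ximena, Omar; lost to Felix, Ren, Ravi, Quinn, Bilal, Esme.
That is 3 wins.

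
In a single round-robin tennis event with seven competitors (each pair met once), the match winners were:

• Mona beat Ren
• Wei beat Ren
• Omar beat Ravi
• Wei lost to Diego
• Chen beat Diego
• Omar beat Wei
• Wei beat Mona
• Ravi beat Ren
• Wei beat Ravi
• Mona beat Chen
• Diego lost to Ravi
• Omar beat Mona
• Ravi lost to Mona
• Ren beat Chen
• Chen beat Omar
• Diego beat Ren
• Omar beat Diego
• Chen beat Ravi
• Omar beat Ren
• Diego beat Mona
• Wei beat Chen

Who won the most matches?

Win totals: Ren 1, Diego 3, Mona 3, Omar 5, Ravi 2, Wei 4, Chen 3.
Omar leads with 5 wins (next highest: 4).

Omar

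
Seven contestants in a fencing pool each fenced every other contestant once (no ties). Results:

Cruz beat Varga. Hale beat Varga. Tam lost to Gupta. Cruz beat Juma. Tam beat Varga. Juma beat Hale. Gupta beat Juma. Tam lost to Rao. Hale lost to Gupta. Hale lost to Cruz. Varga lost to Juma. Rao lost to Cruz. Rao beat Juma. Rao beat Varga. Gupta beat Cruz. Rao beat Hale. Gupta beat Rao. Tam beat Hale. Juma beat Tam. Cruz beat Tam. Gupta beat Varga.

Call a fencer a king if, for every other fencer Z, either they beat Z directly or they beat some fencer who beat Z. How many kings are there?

Rao cannot reach Gupta, Cruz in two steps.
Varga cannot reach Rao, Gupta, Juma, Cruz, Hale, Tam in two steps.
Gupta reaches everyone (king).
Juma cannot reach Rao, Gupta, Cruz in two steps.
Cruz cannot reach Gupta in two steps.
Hale cannot reach Rao, Gupta, Juma, Cruz, Tam in two steps.
Tam cannot reach Rao, Gupta, Juma, Cruz in two steps.
Kings: Gupta — 1.

1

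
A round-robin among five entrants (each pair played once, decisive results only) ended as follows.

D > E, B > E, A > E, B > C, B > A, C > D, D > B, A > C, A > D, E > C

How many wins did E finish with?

1

E's results: beat C; lost to A, B, D.
That is 1 win.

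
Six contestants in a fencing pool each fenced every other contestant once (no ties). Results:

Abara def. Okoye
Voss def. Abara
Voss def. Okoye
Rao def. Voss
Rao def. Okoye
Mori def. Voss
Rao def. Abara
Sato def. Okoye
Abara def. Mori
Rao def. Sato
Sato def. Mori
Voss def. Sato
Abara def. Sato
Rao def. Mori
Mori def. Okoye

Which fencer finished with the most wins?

Rao

Win totals: Abara 3, Voss 3, Rao 5, Sato 2, Mori 2, Okoye 0.
Rao leads with 5 wins (next highest: 3).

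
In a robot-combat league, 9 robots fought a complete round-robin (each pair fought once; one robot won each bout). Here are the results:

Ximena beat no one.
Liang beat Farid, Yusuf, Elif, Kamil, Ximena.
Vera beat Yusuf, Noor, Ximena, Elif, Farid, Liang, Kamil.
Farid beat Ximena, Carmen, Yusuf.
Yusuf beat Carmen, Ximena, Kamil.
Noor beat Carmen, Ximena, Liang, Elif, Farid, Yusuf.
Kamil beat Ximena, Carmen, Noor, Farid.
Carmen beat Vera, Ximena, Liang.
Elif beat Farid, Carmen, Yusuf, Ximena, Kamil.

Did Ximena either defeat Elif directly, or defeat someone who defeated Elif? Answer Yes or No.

Ximena did not beat Elif directly.
Ximena beat no one, so there is no intermediate robot.

No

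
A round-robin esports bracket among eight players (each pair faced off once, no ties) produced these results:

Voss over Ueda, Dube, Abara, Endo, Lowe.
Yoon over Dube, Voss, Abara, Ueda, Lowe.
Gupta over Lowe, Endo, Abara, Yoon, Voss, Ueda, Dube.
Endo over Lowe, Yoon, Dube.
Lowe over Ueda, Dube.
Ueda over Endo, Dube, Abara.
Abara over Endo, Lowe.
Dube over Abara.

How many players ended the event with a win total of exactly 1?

Win totals: Endo 3, Gupta 7, Abara 2, Voss 5, Dube 1, Lowe 2, Ueda 3, Yoon 5.
Exactly 1: Dube — 1 player.

1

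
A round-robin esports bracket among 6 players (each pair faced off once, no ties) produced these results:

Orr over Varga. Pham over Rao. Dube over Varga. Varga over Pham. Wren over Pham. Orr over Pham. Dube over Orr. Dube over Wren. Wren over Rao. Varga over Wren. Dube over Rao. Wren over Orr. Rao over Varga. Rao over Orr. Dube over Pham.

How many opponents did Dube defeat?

5

Dube's results: beat Wren, Pham, Orr, Rao, Varga; lost to no one.
That is 5 wins.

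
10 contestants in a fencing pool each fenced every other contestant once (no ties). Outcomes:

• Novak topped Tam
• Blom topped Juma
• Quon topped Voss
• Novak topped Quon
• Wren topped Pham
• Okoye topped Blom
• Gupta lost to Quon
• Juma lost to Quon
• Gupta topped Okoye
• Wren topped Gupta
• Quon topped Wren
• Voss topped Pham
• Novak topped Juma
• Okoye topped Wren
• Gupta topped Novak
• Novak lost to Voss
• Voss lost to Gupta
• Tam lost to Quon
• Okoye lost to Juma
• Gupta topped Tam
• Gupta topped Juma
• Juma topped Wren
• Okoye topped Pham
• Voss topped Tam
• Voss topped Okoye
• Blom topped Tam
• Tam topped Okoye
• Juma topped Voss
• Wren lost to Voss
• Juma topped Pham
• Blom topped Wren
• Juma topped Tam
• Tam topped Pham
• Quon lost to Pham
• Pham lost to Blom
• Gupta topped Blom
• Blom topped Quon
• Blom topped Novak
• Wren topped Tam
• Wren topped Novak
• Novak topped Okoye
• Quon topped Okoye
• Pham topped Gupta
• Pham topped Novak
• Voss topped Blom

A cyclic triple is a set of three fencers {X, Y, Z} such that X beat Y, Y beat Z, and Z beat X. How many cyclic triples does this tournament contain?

Win totals: Pham 3, Voss 6, Gupta 6, Juma 5, Blom 6, Quon 6, Wren 4, Okoye 3, Tam 2, Novak 4.
A fencer with w wins dominates both others in C(w,2) triples; summing gives 3 + 15 + 15 + 10 + 15 + 15 + 6 + 3 + 1 + 6 = 89 transitive triples.
Total triples C(10,3) = 120, so cyclic triples = 120 − 89 = 31.

31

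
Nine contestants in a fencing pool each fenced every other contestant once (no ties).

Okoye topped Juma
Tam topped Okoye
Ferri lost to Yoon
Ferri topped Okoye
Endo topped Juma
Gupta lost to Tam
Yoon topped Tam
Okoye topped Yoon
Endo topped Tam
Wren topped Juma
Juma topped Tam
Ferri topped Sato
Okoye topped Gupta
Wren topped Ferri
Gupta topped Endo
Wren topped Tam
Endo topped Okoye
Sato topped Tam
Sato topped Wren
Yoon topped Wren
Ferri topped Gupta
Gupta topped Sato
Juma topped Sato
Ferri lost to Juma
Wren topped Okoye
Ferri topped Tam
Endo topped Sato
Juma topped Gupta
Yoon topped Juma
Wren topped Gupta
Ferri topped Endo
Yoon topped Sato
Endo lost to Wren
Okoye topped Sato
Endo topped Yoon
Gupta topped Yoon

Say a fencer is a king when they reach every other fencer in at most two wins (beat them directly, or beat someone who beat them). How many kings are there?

Wren reaches everyone (king).
Okoye reaches everyone (king).
Endo reaches everyone (king).
Yoon reaches everyone (king).
Juma reaches everyone (king).
Tam cannot reach Wren, Ferri in two steps.
Gupta reaches everyone (king).
Ferri reaches everyone (king).
Sato cannot reach Yoon in two steps.
Kings: Wren, Okoye, Endo, Yoon, Juma, Gupta, Ferri — 7.

7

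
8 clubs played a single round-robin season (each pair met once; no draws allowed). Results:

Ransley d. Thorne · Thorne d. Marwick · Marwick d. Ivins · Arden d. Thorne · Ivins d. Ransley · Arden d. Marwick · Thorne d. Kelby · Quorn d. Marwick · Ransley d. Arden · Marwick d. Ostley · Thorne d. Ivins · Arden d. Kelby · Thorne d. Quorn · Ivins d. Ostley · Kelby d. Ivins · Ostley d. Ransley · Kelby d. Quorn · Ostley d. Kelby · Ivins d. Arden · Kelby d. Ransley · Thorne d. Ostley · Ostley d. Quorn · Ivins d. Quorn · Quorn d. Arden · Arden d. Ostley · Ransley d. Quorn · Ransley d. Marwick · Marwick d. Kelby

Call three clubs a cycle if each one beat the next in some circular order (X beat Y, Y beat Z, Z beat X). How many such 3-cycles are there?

Win totals: Ransley 4, Ostley 3, Thorne 5, Quorn 2, Marwick 3, Arden 4, Kelby 3, Ivins 4.
A club with w wins dominates both others in C(w,2) triples; summing gives 6 + 3 + 10 + 1 + 3 + 6 + 3 + 6 = 38 transitive triples.
Total triples C(8,3) = 56, so cyclic triples = 56 − 38 = 18.

18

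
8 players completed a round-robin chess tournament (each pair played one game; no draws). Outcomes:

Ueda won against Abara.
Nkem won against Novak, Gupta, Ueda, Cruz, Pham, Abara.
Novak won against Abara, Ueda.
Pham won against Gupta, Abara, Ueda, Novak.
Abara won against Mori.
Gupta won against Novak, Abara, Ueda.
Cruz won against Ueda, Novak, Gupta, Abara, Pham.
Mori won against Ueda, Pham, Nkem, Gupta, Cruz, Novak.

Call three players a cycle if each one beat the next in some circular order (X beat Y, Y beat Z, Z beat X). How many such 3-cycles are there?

Win totals: Nkem 6, Ueda 1, Gupta 3, Pham 4, Mori 6, Abara 1, Cruz 5, Novak 2.
A player with w wins dominates both others in C(w,2) triples; summing gives 15 + 0 + 3 + 6 + 15 + 0 + 10 + 1 = 50 transitive triples.
Total triples C(8,3) = 56, so cyclic triples = 56 − 50 = 6.

6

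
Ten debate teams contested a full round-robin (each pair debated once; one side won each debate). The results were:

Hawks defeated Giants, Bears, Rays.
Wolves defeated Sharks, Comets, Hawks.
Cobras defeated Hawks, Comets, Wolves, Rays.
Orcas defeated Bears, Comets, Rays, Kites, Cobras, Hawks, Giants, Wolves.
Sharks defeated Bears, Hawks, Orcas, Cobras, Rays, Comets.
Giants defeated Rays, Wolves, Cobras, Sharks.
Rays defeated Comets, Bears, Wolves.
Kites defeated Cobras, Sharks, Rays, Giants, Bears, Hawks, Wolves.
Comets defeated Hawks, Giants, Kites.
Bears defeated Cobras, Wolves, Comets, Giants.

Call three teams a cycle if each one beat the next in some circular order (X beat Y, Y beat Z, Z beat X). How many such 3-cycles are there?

Win totals: Hawks 3, Wolves 3, Cobras 4, Kites 7, Bears 4, Sharks 6, Giants 4, Orcas 8, Comets 3, Rays 3.
A team with w wins dominates both others in C(w,2) triples; summing gives 3 + 3 + 6 + 21 + 6 + 15 + 6 + 28 + 3 + 3 = 94 transitive triples.
Total triples C(10,3) = 120, so cyclic triples = 120 − 94 = 26.

26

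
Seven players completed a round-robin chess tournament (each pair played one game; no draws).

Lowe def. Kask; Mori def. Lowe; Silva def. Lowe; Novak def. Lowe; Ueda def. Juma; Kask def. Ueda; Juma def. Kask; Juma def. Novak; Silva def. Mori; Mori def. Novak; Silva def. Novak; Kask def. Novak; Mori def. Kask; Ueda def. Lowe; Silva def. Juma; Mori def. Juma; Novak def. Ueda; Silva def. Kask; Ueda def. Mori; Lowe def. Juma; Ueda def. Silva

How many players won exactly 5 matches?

Win totals: Mori 4, Ueda 4, Juma 2, Novak 2, Silva 5, Lowe 2, Kask 2.
Exactly 5: Silva — 1 player.

1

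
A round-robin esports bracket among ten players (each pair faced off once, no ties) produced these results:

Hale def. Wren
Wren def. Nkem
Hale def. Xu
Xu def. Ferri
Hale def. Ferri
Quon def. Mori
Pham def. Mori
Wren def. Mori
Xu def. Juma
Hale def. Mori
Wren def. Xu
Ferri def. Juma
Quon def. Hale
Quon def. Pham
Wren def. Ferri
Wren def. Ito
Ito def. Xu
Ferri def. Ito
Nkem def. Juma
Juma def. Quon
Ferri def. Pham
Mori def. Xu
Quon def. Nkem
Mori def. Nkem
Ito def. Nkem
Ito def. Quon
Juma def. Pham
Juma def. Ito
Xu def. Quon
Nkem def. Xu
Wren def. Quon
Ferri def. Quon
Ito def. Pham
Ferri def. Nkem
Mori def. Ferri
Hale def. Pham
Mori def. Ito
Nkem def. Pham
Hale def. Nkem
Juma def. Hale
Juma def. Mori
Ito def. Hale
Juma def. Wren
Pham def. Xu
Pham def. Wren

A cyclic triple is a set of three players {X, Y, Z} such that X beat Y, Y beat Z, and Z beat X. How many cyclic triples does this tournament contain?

34

Win totals: Nkem 3, Pham 3, Juma 6, Quon 4, Ferri 5, Ito 5, Wren 6, Hale 6, Xu 3, Mori 4.
A player with w wins dominates both others in C(w,2) triples; summing gives 3 + 3 + 15 + 6 + 10 + 10 + 15 + 15 + 3 + 6 = 86 transitive triples.
Total triples C(10,3) = 120, so cyclic triples = 120 − 86 = 34.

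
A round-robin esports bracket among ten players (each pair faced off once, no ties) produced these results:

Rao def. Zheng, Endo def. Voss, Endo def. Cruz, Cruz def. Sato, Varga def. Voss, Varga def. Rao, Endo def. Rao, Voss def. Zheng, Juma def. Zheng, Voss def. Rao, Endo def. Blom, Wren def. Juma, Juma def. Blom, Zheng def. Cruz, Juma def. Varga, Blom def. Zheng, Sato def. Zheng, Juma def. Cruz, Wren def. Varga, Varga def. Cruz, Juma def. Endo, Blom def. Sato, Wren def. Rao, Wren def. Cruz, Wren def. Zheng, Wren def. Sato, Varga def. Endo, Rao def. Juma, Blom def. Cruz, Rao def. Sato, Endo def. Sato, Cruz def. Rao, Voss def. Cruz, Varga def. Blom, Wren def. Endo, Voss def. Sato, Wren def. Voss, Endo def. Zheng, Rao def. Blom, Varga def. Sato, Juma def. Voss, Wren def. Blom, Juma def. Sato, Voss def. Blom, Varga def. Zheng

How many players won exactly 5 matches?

1

Win totals: Voss 5, Varga 7, Sato 1, Cruz 2, Blom 3, Endo 6, Wren 9, Rao 4, Juma 7, Zheng 1.
Exactly 5: Voss — 1 player.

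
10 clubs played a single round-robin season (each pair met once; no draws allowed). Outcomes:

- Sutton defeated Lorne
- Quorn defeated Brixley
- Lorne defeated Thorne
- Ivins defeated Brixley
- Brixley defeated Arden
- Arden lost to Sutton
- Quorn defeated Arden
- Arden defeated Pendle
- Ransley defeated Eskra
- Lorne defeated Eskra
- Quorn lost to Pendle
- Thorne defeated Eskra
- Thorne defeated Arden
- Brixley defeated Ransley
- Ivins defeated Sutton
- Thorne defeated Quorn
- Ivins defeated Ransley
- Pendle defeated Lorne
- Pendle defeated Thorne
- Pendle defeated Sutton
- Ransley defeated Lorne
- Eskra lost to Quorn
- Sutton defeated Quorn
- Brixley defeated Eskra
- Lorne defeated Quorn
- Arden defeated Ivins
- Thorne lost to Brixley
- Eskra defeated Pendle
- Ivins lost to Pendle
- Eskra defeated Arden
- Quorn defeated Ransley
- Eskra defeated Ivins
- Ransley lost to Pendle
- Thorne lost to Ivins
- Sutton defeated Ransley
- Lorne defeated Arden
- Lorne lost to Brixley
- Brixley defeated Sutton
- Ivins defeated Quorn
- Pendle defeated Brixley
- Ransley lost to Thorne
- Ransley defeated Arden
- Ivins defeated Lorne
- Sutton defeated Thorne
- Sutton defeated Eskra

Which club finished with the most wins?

Pendle

Win totals: Lorne 4, Sutton 6, Eskra 3, Pendle 7, Ivins 6, Thorne 4, Arden 2, Quorn 4, Brixley 6, Ransley 3.
Pendle leads with 7 wins (next highest: 6).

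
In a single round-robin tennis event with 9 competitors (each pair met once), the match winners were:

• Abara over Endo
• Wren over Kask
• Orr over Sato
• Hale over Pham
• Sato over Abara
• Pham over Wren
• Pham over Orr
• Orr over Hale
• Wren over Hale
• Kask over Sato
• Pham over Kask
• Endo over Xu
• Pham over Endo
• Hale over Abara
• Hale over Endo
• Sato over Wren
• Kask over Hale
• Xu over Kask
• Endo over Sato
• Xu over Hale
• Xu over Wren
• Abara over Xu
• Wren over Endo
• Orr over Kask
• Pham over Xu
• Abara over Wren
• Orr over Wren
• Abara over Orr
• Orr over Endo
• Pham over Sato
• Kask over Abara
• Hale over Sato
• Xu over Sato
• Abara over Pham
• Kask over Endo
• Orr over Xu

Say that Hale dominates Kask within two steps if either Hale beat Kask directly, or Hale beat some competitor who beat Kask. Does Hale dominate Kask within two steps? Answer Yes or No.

Yes

Hale did not beat Kask directly.
Hale beat Pham, Abara, Endo, Sato. Of those, Pham beat Kask.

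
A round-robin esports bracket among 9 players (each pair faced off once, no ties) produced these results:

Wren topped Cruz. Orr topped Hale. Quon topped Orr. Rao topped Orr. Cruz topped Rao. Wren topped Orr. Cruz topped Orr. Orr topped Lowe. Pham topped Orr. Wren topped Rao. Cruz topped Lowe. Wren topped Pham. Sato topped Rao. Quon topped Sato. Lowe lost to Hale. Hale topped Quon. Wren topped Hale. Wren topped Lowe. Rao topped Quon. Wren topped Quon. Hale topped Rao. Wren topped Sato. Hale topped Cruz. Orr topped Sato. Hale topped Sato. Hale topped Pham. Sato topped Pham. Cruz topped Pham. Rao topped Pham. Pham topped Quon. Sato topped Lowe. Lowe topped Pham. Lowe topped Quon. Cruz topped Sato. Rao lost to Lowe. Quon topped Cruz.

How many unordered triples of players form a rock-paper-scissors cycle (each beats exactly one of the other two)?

15

Win totals: Lowe 3, Rao 3, Orr 3, Hale 6, Wren 8, Quon 3, Sato 3, Pham 2, Cruz 5.
A player with w wins dominates both others in C(w,2) triples; summing gives 3 + 3 + 3 + 15 + 28 + 3 + 3 + 1 + 10 = 69 transitive triples.
Total triples C(9,3) = 84, so cyclic triples = 84 − 69 = 15.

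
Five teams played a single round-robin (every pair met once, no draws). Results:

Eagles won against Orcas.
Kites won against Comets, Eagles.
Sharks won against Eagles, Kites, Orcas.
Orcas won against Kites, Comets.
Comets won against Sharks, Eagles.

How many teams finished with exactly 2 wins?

Win totals: Eagles 1, Sharks 3, Kites 2, Comets 2, Orcas 2.
Exactly 2: Kites, Comets, Orcas — 3 teams.

3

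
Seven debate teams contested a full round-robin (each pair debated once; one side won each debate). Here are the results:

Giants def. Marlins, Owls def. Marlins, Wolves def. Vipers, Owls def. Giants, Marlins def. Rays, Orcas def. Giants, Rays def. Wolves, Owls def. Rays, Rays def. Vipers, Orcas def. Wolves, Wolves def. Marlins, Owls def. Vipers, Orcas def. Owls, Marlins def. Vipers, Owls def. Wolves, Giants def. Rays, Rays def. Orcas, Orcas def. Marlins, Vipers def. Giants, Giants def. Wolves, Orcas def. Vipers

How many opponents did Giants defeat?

3

Giants' results: beat Rays, Marlins, Wolves; lost to Vipers, Orcas, Owls.
That is 3 wins.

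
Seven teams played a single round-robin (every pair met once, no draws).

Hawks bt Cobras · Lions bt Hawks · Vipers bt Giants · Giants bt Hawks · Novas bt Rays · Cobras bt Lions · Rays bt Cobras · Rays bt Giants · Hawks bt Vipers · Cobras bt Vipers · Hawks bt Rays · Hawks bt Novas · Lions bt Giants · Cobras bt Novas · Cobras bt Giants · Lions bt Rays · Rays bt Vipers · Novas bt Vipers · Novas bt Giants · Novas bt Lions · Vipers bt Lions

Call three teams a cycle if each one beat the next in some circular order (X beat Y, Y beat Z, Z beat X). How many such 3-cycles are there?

Win totals: Rays 3, Hawks 4, Lions 3, Vipers 2, Giants 1, Novas 4, Cobras 4.
A team with w wins dominates both others in C(w,2) triples; summing gives 3 + 6 + 3 + 1 + 0 + 6 + 6 = 25 transitive triples.
Total triples C(7,3) = 35, so cyclic triples = 35 − 25 = 10.

10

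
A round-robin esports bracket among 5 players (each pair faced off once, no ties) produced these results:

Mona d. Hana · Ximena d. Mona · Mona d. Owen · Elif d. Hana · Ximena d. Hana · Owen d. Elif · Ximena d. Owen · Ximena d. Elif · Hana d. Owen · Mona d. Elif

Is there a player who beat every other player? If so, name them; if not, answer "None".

Ximena

Ximena has 4 wins out of 4 opponents — a perfect record.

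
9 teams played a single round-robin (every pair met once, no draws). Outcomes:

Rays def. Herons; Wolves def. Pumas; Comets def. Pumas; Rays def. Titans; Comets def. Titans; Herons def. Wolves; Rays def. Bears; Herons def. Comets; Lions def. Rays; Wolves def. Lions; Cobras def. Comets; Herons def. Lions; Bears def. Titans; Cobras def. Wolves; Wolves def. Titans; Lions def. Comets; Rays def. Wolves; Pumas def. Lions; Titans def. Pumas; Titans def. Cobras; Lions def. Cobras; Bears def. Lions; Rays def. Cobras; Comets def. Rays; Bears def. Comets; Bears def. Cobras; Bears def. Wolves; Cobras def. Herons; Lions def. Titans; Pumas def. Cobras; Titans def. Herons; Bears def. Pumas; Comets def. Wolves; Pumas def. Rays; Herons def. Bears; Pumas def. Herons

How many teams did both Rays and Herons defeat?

2

Rays beat: Bears, Titans, Cobras, Wolves, Herons.
Herons beat: Bears, Lions, Wolves, Comets.
Both beat: Bears, Wolves — 2.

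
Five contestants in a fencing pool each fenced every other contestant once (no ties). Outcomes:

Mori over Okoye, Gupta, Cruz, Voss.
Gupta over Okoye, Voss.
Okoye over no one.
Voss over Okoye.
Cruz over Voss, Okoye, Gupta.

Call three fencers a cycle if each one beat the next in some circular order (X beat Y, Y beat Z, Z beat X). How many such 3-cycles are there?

Win totals: Okoye 0, Cruz 3, Voss 1, Mori 4, Gupta 2.
A fencer with w wins dominates both others in C(w,2) triples; summing gives 0 + 3 + 0 + 6 + 1 = 10 transitive triples.
Total triples C(5,3) = 10, so cyclic triples = 10 − 10 = 0.

0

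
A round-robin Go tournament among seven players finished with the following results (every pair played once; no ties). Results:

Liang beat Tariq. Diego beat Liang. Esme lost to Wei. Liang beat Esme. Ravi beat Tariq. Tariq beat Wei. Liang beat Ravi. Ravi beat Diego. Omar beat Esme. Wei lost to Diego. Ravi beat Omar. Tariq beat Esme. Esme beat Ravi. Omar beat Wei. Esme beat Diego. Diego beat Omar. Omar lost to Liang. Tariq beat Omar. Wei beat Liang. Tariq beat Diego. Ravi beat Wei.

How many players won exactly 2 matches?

3

Win totals: Esme 2, Omar 2, Diego 3, Ravi 4, Liang 4, Tariq 4, Wei 2.
Exactly 2: Esme, Omar, Wei — 3 players.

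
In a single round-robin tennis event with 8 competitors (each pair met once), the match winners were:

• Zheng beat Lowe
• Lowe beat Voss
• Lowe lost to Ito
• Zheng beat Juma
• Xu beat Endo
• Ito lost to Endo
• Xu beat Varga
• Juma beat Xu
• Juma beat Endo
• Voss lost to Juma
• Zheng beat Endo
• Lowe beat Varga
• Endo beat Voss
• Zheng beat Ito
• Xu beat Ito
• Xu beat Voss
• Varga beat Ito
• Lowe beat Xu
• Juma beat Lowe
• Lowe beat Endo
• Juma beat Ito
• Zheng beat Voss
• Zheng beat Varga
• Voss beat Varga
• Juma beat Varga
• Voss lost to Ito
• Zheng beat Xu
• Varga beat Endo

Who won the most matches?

Zheng

Win totals: Xu 4, Ito 2, Varga 2, Voss 1, Juma 6, Endo 2, Zheng 7, Lowe 4.
Zheng leads with 7 wins (next highest: 6).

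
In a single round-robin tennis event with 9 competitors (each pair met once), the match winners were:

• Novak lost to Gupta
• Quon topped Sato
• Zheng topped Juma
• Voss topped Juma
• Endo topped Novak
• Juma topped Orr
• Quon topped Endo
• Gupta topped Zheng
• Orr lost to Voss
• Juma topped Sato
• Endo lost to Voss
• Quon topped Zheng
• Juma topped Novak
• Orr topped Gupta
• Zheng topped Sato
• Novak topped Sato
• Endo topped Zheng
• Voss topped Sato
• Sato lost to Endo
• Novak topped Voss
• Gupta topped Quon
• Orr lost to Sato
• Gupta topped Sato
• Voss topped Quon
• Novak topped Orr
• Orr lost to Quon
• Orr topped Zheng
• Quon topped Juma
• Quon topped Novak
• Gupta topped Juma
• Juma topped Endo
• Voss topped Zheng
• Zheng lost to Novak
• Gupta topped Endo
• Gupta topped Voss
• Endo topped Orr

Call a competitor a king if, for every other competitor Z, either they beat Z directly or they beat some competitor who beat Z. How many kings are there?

5

Orr reaches everyone (king).
Novak reaches everyone (king).
Quon reaches everyone (king).
Gupta reaches everyone (king).
Voss reaches everyone (king).
Sato cannot reach Novak, Quon, Voss, Juma, Endo in two steps.
Juma cannot reach Quon in two steps.
Zheng cannot reach Quon, Gupta, Voss in two steps.
Endo cannot reach Quon in two steps.
Kings: Orr, Novak, Quon, Gupta, Voss — 5.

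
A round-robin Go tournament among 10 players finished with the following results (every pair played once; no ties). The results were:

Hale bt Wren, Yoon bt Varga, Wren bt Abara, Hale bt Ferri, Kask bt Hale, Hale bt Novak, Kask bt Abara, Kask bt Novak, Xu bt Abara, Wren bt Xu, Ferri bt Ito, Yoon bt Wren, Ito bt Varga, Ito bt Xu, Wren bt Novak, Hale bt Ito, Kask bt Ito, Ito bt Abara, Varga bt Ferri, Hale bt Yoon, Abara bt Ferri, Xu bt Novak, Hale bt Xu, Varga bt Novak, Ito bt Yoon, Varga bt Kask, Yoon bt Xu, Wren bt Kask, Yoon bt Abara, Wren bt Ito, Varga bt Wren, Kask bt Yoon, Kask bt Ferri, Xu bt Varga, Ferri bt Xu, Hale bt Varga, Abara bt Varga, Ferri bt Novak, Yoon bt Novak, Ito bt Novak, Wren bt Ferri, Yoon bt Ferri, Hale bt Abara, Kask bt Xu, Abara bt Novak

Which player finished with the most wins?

Hale

Win totals: Abara 3, Varga 4, Kask 7, Yoon 6, Novak 0, Ferri 3, Xu 3, Wren 6, Hale 8, Ito 5.
Hale leads with 8 wins (next highest: 7).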